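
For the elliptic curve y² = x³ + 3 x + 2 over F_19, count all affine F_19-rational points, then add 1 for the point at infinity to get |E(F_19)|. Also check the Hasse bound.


Affine points = {(1, 5), (1, 14), (2, 4), (2, 15), (3, 0), (5, 3), (5, 16), (7, 9), (7, 10), (8, 5), (8, 14), (9, 6), (9, 13), (10, 5), (10, 14), (11, 6), (11, 13), (16, 2), (16, 17), (17, 8), (17, 11), (18, 6), (18, 13)}; affine count = 23; |E(F_19)| = 24.

Discriminant check: Δ ∝ 4a³ + 27b² = 4·3³ + 27·2² = 4·27 + 27·4 ≡ 7 (mod 19). Nonzero ⇒ E is nonsingular.
For each x ∈ F_19, compute rhs = x³ + 3·x + 2 mod 19, then count y ∈ F_19 with y² ≡ rhs.
  x = 0: rhs = 2, matching y values: none (0 points).
  x = 1: rhs = 6, matching y values: 5, 14 (2 points).
  x = 2: rhs = 16, matching y values: 4, 15 (2 points).
  x = 3: rhs = 0, matching y values: 0 (1 points).
  x = 4: rhs = 2, matching y values: none (0 points).
  x = 5: rhs = 9, matching y values: 3, 16 (2 points).
  x = 6: rhs = 8, matching y values: none (0 points).
  x = 7: rhs = 5, matching y values: 9, 10 (2 points).
  x = 8: rhs = 6, matching y values: 5, 14 (2 points).
  x = 9: rhs = 17, matching y values: 6, 13 (2 points).
  x = 10: rhs = 6, matching y values: 5, 14 (2 points).
  x = 11: rhs = 17, matching y values: 6, 13 (2 points).
  x = 12: rhs = 18, matching y values: none (0 points).
  x = 13: rhs = 15, matching y values: none (0 points).
  x = 14: rhs = 14, matching y values: none (0 points).
  x = 15: rhs = 2, matching y values: none (0 points).
  x = 16: rhs = 4, matching y values: 2, 17 (2 points).
  x = 17: rhs = 7, matching y values: 8, 11 (2 points).
  x = 18: rhs = 17, matching y values: 6, 13 (2 points).
Total affine count: 23.
Full point count |E(F_19)| = 23 + 1 = 24.
Hasse bound: |24 − (19+1)| = |4| = 4 ≤ 2√19 ≈ 8.7178 ✓.


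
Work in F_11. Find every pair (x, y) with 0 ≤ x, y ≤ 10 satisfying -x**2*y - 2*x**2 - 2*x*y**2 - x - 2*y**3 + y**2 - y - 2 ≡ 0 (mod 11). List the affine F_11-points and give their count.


Affine F_11-points: {(1, 9), (2, 1), (2, 7), (7, 2), (8, 1), (9, 7), (10, 2)}; count = 7.

For each of the 121 pairs (x, y) ∈ F_11², evaluate f(x, y) mod 11. Record the zeros.
  x = 0: [0↦9, 1↦7, 2↦6, 3↦5, 4↦3, 5↦10, 6↦3, 7↦3, 8↦9, 9↦9, 10↦2]  zeros at y ∈ ∅
  x = 1: [0↦6, 1↦1, 2↦4, 3↦3, 4↦8, 5↦7, 6↦10, 7↦5, 8↦2, 9↦0, 10↦9]  zeros at y ∈ {9}
  x = 2: [0↦10, 1↦0, 2↦5, 3↦2, 4↦1, 5↦1, 6↦1, 7↦0, 8↦8, 9↦2, 10↦3]  zeros at y ∈ {1, 7}
  x = 3: [0↦10, 1↦4, 2↦9, 3↦2, 4↦4, 5↦3, 6↦9, 7↦10, 8↦5, 9↦4, 10↦6]  zeros at y ∈ ∅
  x = 4: [0↦6, 1↦2, 2↦5, 3↦3, 4↦6, 5↦2, 6↦1, 7↦2, 8↦4, 9↦6, 10↦7]  zeros at y ∈ ∅
  x = 5: [0↦9, 1↦5, 2↦4, 3↦5, 4↦7, 5↦9, 6↦10, 7↦9, 8↦5, 9↦8, 10↦6]  zeros at y ∈ ∅
  x = 6: [0↦8, 1↦2, 2↦6, 3↦8, 4↦7, 5↦2, 6↦3, 7↦9, 8↦8, 9↦10, 10↦3]  zeros at y ∈ ∅
  x = 7: [0↦3, 1↦4, 2↦0, 3↦1, 4↦6, 5↦3, 6↦2, 7↦2, 8↦2, 9↦1, 10↦9]  zeros at y ∈ {2}
  x = 8: [0↦5, 1↦0, 2↦8, 3↦6, 4↦4, 5↦1, 6↦7, 7↦10, 8↦9, 9↦3, 10↦2]  zeros at y ∈ {1}
  x = 9: [0↦3, 1↦1, 2↦8, 3↦1, 4↦1, 5↦7, 6↦7, 7↦0, 8↦7, 9↦5, 10↦4]  zeros at y ∈ {7}
  x = 10: [0↦8, 1↦7, 2↦0, 3↦8, 4↦8, 5↦10, 6↦2, 7↦5, 8↦7, 9↦7, 10↦4]  zeros at y ∈ {2}
Collecting zeros: affine points = {(1, 9), (2, 1), (2, 7), (7, 2), (8, 1), (9, 7), (10, 2)}.
Total count |C(F_11)_aff| = 7.


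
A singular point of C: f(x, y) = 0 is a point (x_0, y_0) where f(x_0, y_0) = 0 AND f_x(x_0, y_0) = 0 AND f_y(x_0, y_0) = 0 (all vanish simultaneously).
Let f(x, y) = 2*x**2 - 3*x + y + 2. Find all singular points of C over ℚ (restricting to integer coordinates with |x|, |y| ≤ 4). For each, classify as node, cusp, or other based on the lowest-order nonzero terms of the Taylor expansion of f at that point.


No singular points in the scanned grid; C is smooth there.

Compute partial derivatives:
  f_x = 4*x - 3.
  f_y = 1.
f_y = 1 is a nonzero constant, so f_y never vanishes: no point (x, y) can satisfy f = f_x = f_y = 0. In particular no (x, y) ∈ {−4, ..., 4}² is singular; the curve is smooth.


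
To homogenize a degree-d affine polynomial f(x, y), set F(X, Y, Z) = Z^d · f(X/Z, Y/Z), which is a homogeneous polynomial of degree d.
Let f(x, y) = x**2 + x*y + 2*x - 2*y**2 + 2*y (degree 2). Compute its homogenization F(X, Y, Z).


F(X, Y, Z) = X**2 + X*Y + 2*X*Z - 2*Y**2 + 2*Y*Z

deg(f) = 2.
Substitute x = X/Z, y = Y/Z into f, then multiply by Z^2.
  monomial 1·x^2·y^0 ↦ 1·X^2·Y^0·Z^0.
  monomial 1·x^1·y^1 ↦ 1·X^1·Y^1·Z^0.
  monomial 2·x^1·y^0 ↦ 2·X^1·Y^0·Z^1.
  monomial -2·x^0·y^2 ↦ -2·X^0·Y^2·Z^0.
  monomial 2·x^0·y^1 ↦ 2·X^0·Y^1·Z^1.
Collecting: F(X, Y, Z) = X**2 + X*Y + 2*X*Z - 2*Y**2 + 2*Y*Z.


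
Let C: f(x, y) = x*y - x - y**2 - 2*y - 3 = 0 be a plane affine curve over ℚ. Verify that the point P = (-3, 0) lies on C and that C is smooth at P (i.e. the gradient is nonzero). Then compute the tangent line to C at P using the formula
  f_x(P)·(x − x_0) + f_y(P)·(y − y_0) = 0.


Tangent line at P: -x - 5*y - 3 = 0.

Step 1: f(-3, 0) = 0, so P lies on C.
Step 2: partial derivatives
  f_x(x, y) = y - 1, f_y(x, y) = x - 2*y - 2.
  f_x(P) = -1, f_y(P) = -5 (gradient nonzero, so P is smooth).
Step 3: tangent line at P: -1·(x − -3) + -5·(y − 0) = 0.
Expanding: -x - 5*y - 3 = 0.


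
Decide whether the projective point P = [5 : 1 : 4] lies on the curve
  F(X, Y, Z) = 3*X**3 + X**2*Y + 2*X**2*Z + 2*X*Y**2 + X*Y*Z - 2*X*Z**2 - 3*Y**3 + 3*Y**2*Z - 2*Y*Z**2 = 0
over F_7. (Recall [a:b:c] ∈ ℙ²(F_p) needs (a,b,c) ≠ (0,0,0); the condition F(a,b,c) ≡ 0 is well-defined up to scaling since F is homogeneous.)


F(5,1,4) ≡ 6 (mod 7); P is NOT on the curve.

Evaluate F(5, 1, 4) term-by-term (mod 7).
  3*X**3 ↦ 3·125·1·1 = 375
  X**2*Y ↦ 1·25·1·1 = 25
  2*X**2*Z ↦ 2·25·1·4 = 200
  2*X*Y**2 ↦ 2·5·1·1 = 10
  X*Y*Z ↦ 1·5·1·4 = 20
  -2*X*Z**2 ↦ -2·5·1·16 = -160
  -3*Y**3 ↦ -3·1·1·1 = -3
  3*Y**2*Z ↦ 3·1·1·4 = 12
  -2*Y*Z**2 ↦ -2·1·1·16 = -32
Sum: F(5, 1, 4) = (375) + (25) + (200) + (10) + (20) + (-160) + (-3) + (12) + (-32) = 447.
Reducing mod 7: 447 ≡ 6 (mod 7).
Since F(a, b, c) ≡ 6 ≠ 0 (mod 7), P does NOT lie on the curve.


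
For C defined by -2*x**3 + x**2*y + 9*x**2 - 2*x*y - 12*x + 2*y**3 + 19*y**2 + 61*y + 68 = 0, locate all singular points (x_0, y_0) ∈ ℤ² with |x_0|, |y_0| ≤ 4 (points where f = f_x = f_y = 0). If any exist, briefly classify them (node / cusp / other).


Singular points: {(1, -3)}; classification: cusp.

Compute partial derivatives:
  f_x = -6*x**2 + 2*x*y + 18*x - 2*y - 12.
  f_y = x**2 - 2*x + 6*y**2 + 38*y + 61.
Scan x_0 ∈ {−4, ..., 4}. For each x_0, f_y(x_0, y) is a polynomial in y; find its integer roots y ∈ {−4, ..., 4}, then test f_x and f at those candidates.
  x = -4: f_y(-4, y) = 6*y**2 + 38*y + 85; no integer root y with |y| ≤ 4.
  x = -3: f_y(-3, y) = 6*y**2 + 38*y + 76; no integer root y with |y| ≤ 4.
  x = -2: f_y(-2, y) = 6*y**2 + 38*y + 69; no integer root y with |y| ≤ 4.
  x = -1: f_y(-1, y) = 6*y**2 + 38*y + 64; no integer root y with |y| ≤ 4.
  x = 0: f_y(0, y) = 6*y**2 + 38*y + 61; no integer root y with |y| ≤ 4.
  x = 1: f_y(1, y) = 6*y**2 + 38*y + 60; vanishes at y ∈ {-3}. (1, -3): f_x = 0, f = 0 — SINGULAR.
  x = 2: f_y(2, y) = 6*y**2 + 38*y + 61; no integer root y with |y| ≤ 4.
  x = 3: f_y(3, y) = 6*y**2 + 38*y + 64; no integer root y with |y| ≤ 4.
  x = 4: f_y(4, y) = 6*y**2 + 38*y + 69; no integer root y with |y| ≤ 4.
Only singular point on the grid: (1, -3).
Classify: substitute x = 1 + u, y = -3 + v and expand: f = -2*u**3 + u**2*v + 2*v**3 + v**2.
No constant or linear terms (consistent with a singular point). Quadratic part: v**2. Cubic part: -2*u**3 + u**2*v + 2*v**3.
The quadratic part v**2 is a perfect square, so there is a single (double) tangent line v = 0, i.e. y = -3. Restricting the cubic part to that line (v = 0) leaves -2*u**3 ≠ 0, so f is not divisible by v and the branch is v² ≈ 2*u**3 to lowest order — this is a cusp.
Classification: cusp.


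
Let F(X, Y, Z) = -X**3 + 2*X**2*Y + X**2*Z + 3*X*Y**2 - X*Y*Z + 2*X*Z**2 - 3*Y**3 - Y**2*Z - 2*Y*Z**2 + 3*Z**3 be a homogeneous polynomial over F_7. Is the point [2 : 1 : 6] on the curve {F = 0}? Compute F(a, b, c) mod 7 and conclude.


F(2,1,6) ≡ 1 (mod 7); P is NOT on the curve.

Evaluate F(2, 1, 6) term-by-term (mod 7).
  -X**3 ↦ -1·8·1·1 = -8
  2*X**2*Y ↦ 2·4·1·1 = 8
  X**2*Z ↦ 1·4·1·6 = 24
  3*X*Y**2 ↦ 3·2·1·1 = 6
  -X*Y*Z ↦ -1·2·1·6 = -12
  2*X*Z**2 ↦ 2·2·1·36 = 144
  -3*Y**3 ↦ -3·1·1·1 = -3
  -Y**2*Z ↦ -1·1·1·6 = -6
  -2*Y*Z**2 ↦ -2·1·1·36 = -72
  3*Z**3 ↦ 3·1·1·216 = 648
Sum: F(2, 1, 6) = (-8) + (8) + (24) + (6) + (-12) + (144) + (-3) + (-6) + (-72) + (648) = 729.
Reducing mod 7: 729 ≡ 1 (mod 7).
Since F(a, b, c) ≡ 1 ≠ 0 (mod 7), P does NOT lie on the curve.


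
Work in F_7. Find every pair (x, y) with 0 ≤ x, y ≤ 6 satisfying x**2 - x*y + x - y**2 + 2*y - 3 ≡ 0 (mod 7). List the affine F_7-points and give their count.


Affine F_7-points: {(1, 3), (1, 5), (3, 1), (3, 5), (4, 1), (4, 4), (6, 4), (6, 6)}; count = 8.

For each of the 49 pairs (x, y) ∈ F_7², evaluate f(x, y) mod 7. Record the zeros.
  x = 0: [0↦4, 1↦5, 2↦4, 3↦1, 4↦3, 5↦3, 6↦1]  zeros at y ∈ ∅
  x = 1: [0↦6, 1↦6, 2↦4, 3↦0, 4↦1, 5↦0, 6↦4]  zeros at y ∈ {3, 5}
  x = 2: [0↦3, 1↦2, 2↦6, 3↦1, 4↦1, 5↦6, 6↦2]  zeros at y ∈ ∅
  x = 3: [0↦2, 1↦0, 2↦3, 3↦4, 4↦3, 5↦0, 6↦2]  zeros at y ∈ {1, 5}
  x = 4: [0↦3, 1↦0, 2↦2, 3↦2, 4↦0, 5↦3, 6↦4]  zeros at y ∈ {1, 4}
  x = 5: [0↦6, 1↦2, 2↦3, 3↦2, 4↦6, 5↦1, 6↦1]  zeros at y ∈ ∅
  x = 6: [0↦4, 1↦6, 2↦6, 3↦4, 4↦0, 5↦1, 6↦0]  zeros at y ∈ {4, 6}
Collecting zeros: affine points = {(1, 3), (1, 5), (3, 1), (3, 5), (4, 1), (4, 4), (6, 4), (6, 6)}.
Total count |C(F_7)_aff| = 8.


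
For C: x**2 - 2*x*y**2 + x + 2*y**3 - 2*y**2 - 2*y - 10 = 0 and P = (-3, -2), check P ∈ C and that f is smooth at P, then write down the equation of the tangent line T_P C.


Tangent line at P: -13*x + 6*y - 27 = 0.

Step 1: f(-3, -2) = 0, so P lies on C.
Step 2: partial derivatives
  f_x(x, y) = 2*x - 2*y**2 + 1, f_y(x, y) = -4*x*y + 6*y**2 - 4*y - 2.
  f_x(P) = -13, f_y(P) = 6 (gradient nonzero, so P is smooth).
Step 3: tangent line at P: -13·(x − -3) + 6·(y − -2) = 0.
Expanding: -13*x + 6*y - 27 = 0.


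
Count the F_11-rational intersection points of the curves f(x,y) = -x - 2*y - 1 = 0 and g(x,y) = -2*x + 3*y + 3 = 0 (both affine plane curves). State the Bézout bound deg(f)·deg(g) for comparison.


Common zeros: {(2, 4)}; count = 1; Bézout bound = 1.

deg(f) = 1, deg(g) = 1, so Bézout bound = 1.
Scan x ∈ F_11. For each x, list the y ∈ F_11 with f(x, y) ≡ 0 and those with g(x, y) ≡ 0 (mod 11); the common zeros in that column are the intersection.
  x = 0: f ≡ 0 at y ∈ {5}; g ≡ 0 at y ∈ {10}; common: ∅.
  x = 1: f ≡ 0 at y ∈ {10}; g ≡ 0 at y ∈ {7}; common: ∅.
  x = 2: f ≡ 0 at y ∈ {4}; g ≡ 0 at y ∈ {4}; common: {4}.
  x = 3: f ≡ 0 at y ∈ {9}; g ≡ 0 at y ∈ {1}; common: ∅.
  x = 4: f ≡ 0 at y ∈ {3}; g ≡ 0 at y ∈ {9}; common: ∅.
  x = 5: f ≡ 0 at y ∈ {8}; g ≡ 0 at y ∈ {6}; common: ∅.
  x = 6: f ≡ 0 at y ∈ {2}; g ≡ 0 at y ∈ {3}; common: ∅.
  x = 7: f ≡ 0 at y ∈ {7}; g ≡ 0 at y ∈ {0}; common: ∅.
  x = 8: f ≡ 0 at y ∈ {1}; g ≡ 0 at y ∈ {8}; common: ∅.
  x = 9: f ≡ 0 at y ∈ {6}; g ≡ 0 at y ∈ {5}; common: ∅.
  x = 10: f ≡ 0 at y ∈ {0}; g ≡ 0 at y ∈ {2}; common: ∅.
Collecting: common zeros = {(2, 4)}, so the count is 1.
Comparison with the Bézout bound: 1 ≤ 1 = deg(f)·deg(g), as expected for curves with no common component (the bound is attained).


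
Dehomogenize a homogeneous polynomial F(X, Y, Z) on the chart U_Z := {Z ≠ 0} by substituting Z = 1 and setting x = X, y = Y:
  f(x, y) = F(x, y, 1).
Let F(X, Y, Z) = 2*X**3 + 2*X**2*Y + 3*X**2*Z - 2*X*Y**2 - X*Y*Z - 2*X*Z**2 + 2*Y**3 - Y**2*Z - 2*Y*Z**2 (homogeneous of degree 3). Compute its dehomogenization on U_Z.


f(x, y) = 2*x**3 + 2*x**2*y + 3*x**2 - 2*x*y**2 - x*y - 2*x + 2*y**3 - y**2 - 2*y

On U_Z we set Z = 1. Each monomial c·X^i·Y^j·Z^k in F becomes c·x^i·y^j·1^k = c·x^i·y^j.
Substituting Z = 1: F(X, Y, 1) = 2*x**3 + 2*x**2*y + 3*x**2 - 2*x*y**2 - x*y - 2*x + 2*y**3 - y**2 - 2*y.
Note: deg(f) ≤ deg(F) = 3; strict inequality happens when F is divisible by Z (lost terms).


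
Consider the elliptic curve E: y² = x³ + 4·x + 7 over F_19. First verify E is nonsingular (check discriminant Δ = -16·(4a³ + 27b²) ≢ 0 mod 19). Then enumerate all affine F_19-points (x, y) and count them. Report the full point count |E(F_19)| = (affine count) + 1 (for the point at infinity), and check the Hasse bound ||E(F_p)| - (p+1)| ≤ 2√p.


Affine points = {(0, 8), (0, 11), (2, 2), (2, 17), (4, 7), (4, 12), (5, 0), (6, 0), (7, 6), (7, 13), (8, 0), (12, 4), (12, 15), (16, 5), (16, 14)}; affine count = 15; |E(F_19)| = 16.

Discriminant check: Δ ∝ 4a³ + 27b² = 4·4³ + 27·7² = 4·64 + 27·49 ≡ 2 (mod 19). Nonzero ⇒ E is nonsingular.
For each x ∈ F_19, compute rhs = x³ + 4·x + 7 mod 19, then count y ∈ F_19 with y² ≡ rhs.
  x = 0: rhs = 7, matching y values: 8, 11 (2 points).
  x = 1: rhs = 12, matching y values: none (0 points).
  x = 2: rhs = 4, matching y values: 2, 17 (2 points).
  x = 3: rhs = 8, matching y values: none (0 points).
  x = 4: rhs = 11, matching y values: 7, 12 (2 points).
  x = 5: rhs = 0, matching y values: 0 (1 points).
  x = 6: rhs = 0, matching y values: 0 (1 points).
  x = 7: rhs = 17, matching y values: 6, 13 (2 points).
  x = 8: rhs = 0, matching y values: 0 (1 points).
  x = 9: rhs = 12, matching y values: none (0 points).
  x = 10: rhs = 2, matching y values: none (0 points).
  x = 11: rhs = 14, matching y values: none (0 points).
  x = 12: rhs = 16, matching y values: 4, 15 (2 points).
  x = 13: rhs = 14, matching y values: none (0 points).
  x = 14: rhs = 14, matching y values: none (0 points).
  x = 15: rhs = 3, matching y values: none (0 points).
  x = 16: rhs = 6, matching y values: 5, 14 (2 points).
  x = 17: rhs = 10, matching y values: none (0 points).
  x = 18: rhs = 2, matching y values: none (0 points).
Total affine count: 15.
Full point count |E(F_19)| = 15 + 1 = 16.
Hasse bound: |16 − (19+1)| = |-4| = 4 ≤ 2√19 ≈ 8.7178 ✓.


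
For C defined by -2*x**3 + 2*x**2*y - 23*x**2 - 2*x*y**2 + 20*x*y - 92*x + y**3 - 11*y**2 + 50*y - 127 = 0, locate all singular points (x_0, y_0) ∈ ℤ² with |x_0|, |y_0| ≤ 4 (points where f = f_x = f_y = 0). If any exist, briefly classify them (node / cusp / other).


Singular points: {(-3, 2)}; classification: node.

Compute partial derivatives:
  f_x = -6*x**2 + 4*x*y - 46*x - 2*y**2 + 20*y - 92.
  f_y = 2*x**2 - 4*x*y + 20*x + 3*y**2 - 22*y + 50.
Scan x_0 ∈ {−4, ..., 4}. For each x_0, f_y(x_0, y) is a polynomial in y; find its integer roots y ∈ {−4, ..., 4}, then test f_x and f at those candidates.
  x = -4: f_y(-4, y) = 3*y**2 - 6*y + 2; no integer root y with |y| ≤ 4.
  x = -3: f_y(-3, y) = 3*y**2 - 10*y + 8; vanishes at y ∈ {2}. (-3, 2): f_x = 0, f = 0 — SINGULAR.
  x = -2: f_y(-2, y) = 3*y**2 - 14*y + 18; no integer root y with |y| ≤ 4.
  x = -1: f_y(-1, y) = 3*y**2 - 18*y + 32; no integer root y with |y| ≤ 4.
  x = 0: f_y(0, y) = 3*y**2 - 22*y + 50; no integer root y with |y| ≤ 4.
  x = 1: f_y(1, y) = 3*y**2 - 26*y + 72; no integer root y with |y| ≤ 4.
  x = 2: f_y(2, y) = 3*y**2 - 30*y + 98; no integer root y with |y| ≤ 4.
  x = 3: f_y(3, y) = 3*y**2 - 34*y + 128; no integer root y with |y| ≤ 4.
  x = 4: f_y(4, y) = 3*y**2 - 38*y + 162; no integer root y with |y| ≤ 4.
Only singular point on the grid: (-3, 2).
Classify: substitute x = -3 + u, y = 2 + v and expand: f = -2*u**3 + 2*u**2*v - u**2 - 2*u*v**2 + v**3 + v**2.
No constant or linear terms (consistent with a singular point). Quadratic part: -u**2 + v**2. Cubic part: -2*u**3 + 2*u**2*v - 2*u*v**2 + v**3.
The quadratic part v**2 - u**2 = (v − u)(v + u) splits into two distinct linear factors, so there are two distinct tangent lines y − 2 = ±(x − -3) — this is a node (ordinary double point).
Classification: node.


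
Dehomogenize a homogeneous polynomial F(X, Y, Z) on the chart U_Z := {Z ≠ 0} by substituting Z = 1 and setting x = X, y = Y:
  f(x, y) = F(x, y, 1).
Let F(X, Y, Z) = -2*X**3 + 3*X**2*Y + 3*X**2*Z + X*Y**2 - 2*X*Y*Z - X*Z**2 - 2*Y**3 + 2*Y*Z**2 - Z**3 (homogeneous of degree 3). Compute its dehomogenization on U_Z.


f(x, y) = -2*x**3 + 3*x**2*y + 3*x**2 + x*y**2 - 2*x*y - x - 2*y**3 + 2*y - 1

On U_Z we set Z = 1. Each monomial c·X^i·Y^j·Z^k in F becomes c·x^i·y^j·1^k = c·x^i·y^j.
Substituting Z = 1: F(X, Y, 1) = -2*x**3 + 3*x**2*y + 3*x**2 + x*y**2 - 2*x*y - x - 2*y**3 + 2*y - 1.
Note: deg(f) ≤ deg(F) = 3; strict inequality happens when F is divisible by Z (lost terms).


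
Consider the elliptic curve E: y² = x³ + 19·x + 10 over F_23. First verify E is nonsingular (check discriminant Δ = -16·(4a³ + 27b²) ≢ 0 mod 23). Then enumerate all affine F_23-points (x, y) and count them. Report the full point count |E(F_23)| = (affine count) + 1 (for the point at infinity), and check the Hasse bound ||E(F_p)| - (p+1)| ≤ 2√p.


Affine points = {(3, 5), (3, 18), (4, 9), (4, 14), (5, 0), (6, 8), (6, 15), (7, 7), (7, 16), (9, 6), (9, 17), (10, 2), (10, 21), (11, 3), (11, 20), (13, 4), (13, 19), (15, 6), (15, 17), (17, 5), (17, 18), (19, 10), (19, 13), (20, 8), (20, 15), (22, 6), (22, 17)}; affine count = 27; |E(F_23)| = 28.

Discriminant check: Δ ∝ 4a³ + 27b² = 4·19³ + 27·10² = 4·6859 + 27·100 ≡ 6 (mod 23). Nonzero ⇒ E is nonsingular.
For each x ∈ F_23, compute rhs = x³ + 19·x + 10 mod 23, then count y ∈ F_23 with y² ≡ rhs.
  x = 0: rhs = 10, matching y values: none (0 points).
  x = 1: rhs = 7, matching y values: none (0 points).
  x = 2: rhs = 10, matching y values: none (0 points).
  x = 3: rhs = 2, matching y values: 5, 18 (2 points).
  x = 4: rhs = 12, matching y values: 9, 14 (2 points).
  x = 5: rhs = 0, matching y values: 0 (1 points).
  x = 6: rhs = 18, matching y values: 8, 15 (2 points).
  x = 7: rhs = 3, matching y values: 7, 16 (2 points).
  x = 8: rhs = 7, matching y values: none (0 points).
  x = 9: rhs = 13, matching y values: 6, 17 (2 points).
  x = 10: rhs = 4, matching y values: 2, 21 (2 points).
  x = 11: rhs = 9, matching y values: 3, 20 (2 points).
  x = 12: rhs = 11, matching y values: none (0 points).
  x = 13: rhs = 16, matching y values: 4, 19 (2 points).
  x = 14: rhs = 7, matching y values: none (0 points).
  x = 15: rhs = 13, matching y values: 6, 17 (2 points).
  x = 16: rhs = 17, matching y values: none (0 points).
  x = 17: rhs = 2, matching y values: 5, 18 (2 points).
  x = 18: rhs = 20, matching y values: none (0 points).
  x = 19: rhs = 8, matching y values: 10, 13 (2 points).
  x = 20: rhs = 18, matching y values: 8, 15 (2 points).
  x = 21: rhs = 10, matching y values: none (0 points).
  x = 22: rhs = 13, matching y values: 6, 17 (2 points).
Total affine count: 27.
Full point count |E(F_23)| = 27 + 1 = 28.
Hasse bound: |28 − (23+1)| = |4| = 4 ≤ 2√23 ≈ 9.5917 ✓.


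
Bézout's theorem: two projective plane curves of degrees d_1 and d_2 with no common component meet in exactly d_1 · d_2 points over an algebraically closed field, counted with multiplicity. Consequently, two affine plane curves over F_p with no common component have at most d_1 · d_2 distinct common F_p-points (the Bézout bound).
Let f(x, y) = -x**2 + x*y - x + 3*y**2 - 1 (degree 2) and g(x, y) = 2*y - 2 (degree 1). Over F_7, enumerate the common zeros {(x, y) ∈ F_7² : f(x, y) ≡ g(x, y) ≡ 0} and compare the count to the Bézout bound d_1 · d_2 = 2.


Common zeros: {(3, 1), (4, 1)}; count = 2; Bézout bound = 2.

deg(f) = 2, deg(g) = 1, so Bézout bound = 2.
Scan x ∈ F_7. For each x, list the y ∈ F_7 with f(x, y) ≡ 0 and those with g(x, y) ≡ 0 (mod 7); the common zeros in that column are the intersection.
  x = 0: f ≡ 0 at y ∈ ∅; g ≡ 0 at y ∈ {1}; common: ∅.
  x = 1: f ≡ 0 at y ∈ {4, 5}; g ≡ 0 at y ∈ {1}; common: ∅.
  x = 2: f ≡ 0 at y ∈ {0, 4}; g ≡ 0 at y ∈ {1}; common: ∅.
  x = 3: f ≡ 0 at y ∈ {1, 5}; g ≡ 0 at y ∈ {1}; common: {1}.
  x = 4: f ≡ 0 at y ∈ {0, 1}; g ≡ 0 at y ∈ {1}; common: {1}.
  x = 5: f ≡ 0 at y ∈ ∅; g ≡ 0 at y ∈ {1}; common: ∅.
  x = 6: f ≡ 0 at y ∈ ∅; g ≡ 0 at y ∈ {1}; common: ∅.
Collecting: common zeros = {(3, 1), (4, 1)}, so the count is 2.
Comparison with the Bézout bound: 2 ≤ 2 = deg(f)·deg(g), as expected for curves with no common component (the bound is attained).


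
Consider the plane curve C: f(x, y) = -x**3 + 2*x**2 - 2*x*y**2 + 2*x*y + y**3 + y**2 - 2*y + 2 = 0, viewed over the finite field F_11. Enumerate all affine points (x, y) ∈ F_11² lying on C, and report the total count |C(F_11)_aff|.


Affine F_11-points: {(0, 6), (1, 7), (1, 8), (2, 9), (3, 2), (4, 10), (5, 4), (6, 5), (7, 3), (10, 10)}; count = 10.

For each of the 121 pairs (x, y) ∈ F_11², evaluate f(x, y) mod 11. Record the zeros.
  x = 0: [0↦2, 1↦2, 2↦10, 3↦10, 4↦8, 5↦10, 6↦0, 7↦6, 8↦1, 9↦2, 10↦4]  zeros at y ∈ {6}
  x = 1: [0↦3, 1↦3, 2↦7, 3↦10, 4↦7, 5↦4, 6↦7, 7↦0, 8↦0, 9↦2, 10↦1]  zeros at y ∈ {7, 8}
  x = 2: [0↦2, 1↦2, 2↦2, 3↦8, 4↦4, 5↦7, 6↦1, 7↦3, 8↦8, 9↦0, 10↦7]  zeros at y ∈ {9}
  x = 3: [0↦4, 1↦4, 2↦0, 3↦9, 4↦4, 5↦2, 6↦9, 7↦9, 8↦8, 9↦1, 10↦5]  zeros at y ∈ {2}
  x = 4: [0↦3, 1↦3, 2↦6, 3↦7, 4↦1, 5↦5, 6↦3, 7↦1, 8↦5, 9↦10, 10↦0]  zeros at y ∈ {10}
  x = 5: [0↦4, 1↦4, 2↦3, 3↦7, 4↦0, 5↦10, 6↦10, 7↦6, 8↦4, 9↦10, 10↦8]  zeros at y ∈ {4}
  x = 6: [0↦1, 1↦1, 2↦7, 3↦3, 4↦6, 5↦0, 6↦2, 7↦7, 8↦10, 9↦6, 10↦1]  zeros at y ∈ {5}
  x = 7: [0↦10, 1↦10, 2↦1, 3↦0, 4↦2, 5↦2, 6↦6, 7↦9, 8↦6, 9↦3, 10↦6]  zeros at y ∈ {3}
  x = 8: [0↦3, 1↦3, 2↦1, 3↦3, 4↦4, 5↦10, 6↦5, 7↦6, 8↦8, 9↦6, 10↦6]  zeros at y ∈ ∅
  x = 9: [0↦7, 1↦7, 2↦1, 3↦6, 4↦6, 5↦7, 6↦4, 7↦3, 8↦10, 9↦9, 10↦6]  zeros at y ∈ ∅
  x = 10: [0↦5, 1↦5, 2↦6, 3↦3, 4↦2, 5↦9, 6↦8, 7↦5, 8↦6, 9↦6, 10↦0]  zeros at y ∈ {10}
Collecting zeros: affine points = {(0, 6), (1, 7), (1, 8), (2, 9), (3, 2), (4, 10), (5, 4), (6, 5), (7, 3), (10, 10)}.
Total count |C(F_11)_aff| = 10.


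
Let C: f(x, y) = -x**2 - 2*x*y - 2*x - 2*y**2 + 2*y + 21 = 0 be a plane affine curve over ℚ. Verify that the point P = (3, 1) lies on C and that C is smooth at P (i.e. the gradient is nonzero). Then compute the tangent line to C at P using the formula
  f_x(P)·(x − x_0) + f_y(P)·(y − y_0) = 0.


Tangent line at P: -10*x - 8*y + 38 = 0.

Step 1: f(3, 1) = 0, so P lies on C.
Step 2: partial derivatives
  f_x(x, y) = -2*x - 2*y - 2, f_y(x, y) = -2*x - 4*y + 2.
  f_x(P) = -10, f_y(P) = -8 (gradient nonzero, so P is smooth).
Step 3: tangent line at P: -10·(x − 3) + -8·(y − 1) = 0.
Expanding: -10*x - 8*y + 38 = 0.


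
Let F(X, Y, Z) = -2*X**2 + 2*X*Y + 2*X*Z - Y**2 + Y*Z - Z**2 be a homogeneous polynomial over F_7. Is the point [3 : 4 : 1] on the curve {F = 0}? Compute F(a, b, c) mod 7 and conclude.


F(3,4,1) ≡ 6 (mod 7); P is NOT on the curve.

Evaluate F(3, 4, 1) term-by-term (mod 7).
  -2*X**2 ↦ -2·9·1·1 = -18
  2*X*Y ↦ 2·3·4·1 = 24
  2*X*Z ↦ 2·3·1·1 = 6
  -Y**2 ↦ -1·1·16·1 = -16
  Y*Z ↦ 1·1·4·1 = 4
  -Z**2 ↦ -1·1·1·1 = -1
Sum: F(3, 4, 1) = (-18) + (24) + (6) + (-16) + (4) + (-1) = -1.
Reducing mod 7: -1 ≡ 6 (mod 7).
Since F(a, b, c) ≡ 6 ≠ 0 (mod 7), P does NOT lie on the curve.


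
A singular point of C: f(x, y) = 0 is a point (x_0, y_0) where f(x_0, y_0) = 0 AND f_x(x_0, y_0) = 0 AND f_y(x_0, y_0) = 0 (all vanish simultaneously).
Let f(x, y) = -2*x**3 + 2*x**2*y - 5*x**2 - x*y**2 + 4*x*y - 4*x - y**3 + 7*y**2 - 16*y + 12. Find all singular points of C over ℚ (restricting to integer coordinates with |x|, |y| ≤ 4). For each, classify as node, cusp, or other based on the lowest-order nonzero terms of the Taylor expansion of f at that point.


Singular points: {(0, 2)}; classification: node.

Compute partial derivatives:
  f_x = -6*x**2 + 4*x*y - 10*x - y**2 + 4*y - 4.
  f_y = 2*x**2 - 2*x*y + 4*x - 3*y**2 + 14*y - 16.
Scan x_0 ∈ {−4, ..., 4}. For each x_0, f_y(x_0, y) is a polynomial in y; find its integer roots y ∈ {−4, ..., 4}, then test f_x and f at those candidates.
  x = -4: f_y(-4, y) = -3*y**2 + 22*y; vanishes at y ∈ {0}. (-4, 0): f_x = -60 ≠ 0.
  x = -3: f_y(-3, y) = -3*y**2 + 20*y - 10; no integer root y with |y| ≤ 4.
  x = -2: f_y(-2, y) = -3*y**2 + 18*y - 16; no integer root y with |y| ≤ 4.
  x = -1: f_y(-1, y) = -3*y**2 + 16*y - 18; no integer root y with |y| ≤ 4.
  x = 0: f_y(0, y) = -3*y**2 + 14*y - 16; vanishes at y ∈ {2}. (0, 2): f_x = 0, f = 0 — SINGULAR.
  x = 1: f_y(1, y) = -3*y**2 + 12*y - 10; no integer root y with |y| ≤ 4.
  x = 2: f_y(2, y) = -3*y**2 + 10*y; vanishes at y ∈ {0}. (2, 0): f_x = -48 ≠ 0.
  x = 3: f_y(3, y) = -3*y**2 + 8*y + 14; no integer root y with |y| ≤ 4.
  x = 4: f_y(4, y) = -3*y**2 + 6*y + 32; no integer root y with |y| ≤ 4.
Only singular point on the grid: (0, 2).
Classify: substitute x = 0 + u, y = 2 + v and expand: f = -2*u**3 + 2*u**2*v - u**2 - u*v**2 - v**3 + v**2.
No constant or linear terms (consistent with a singular point). Quadratic part: -u**2 + v**2. Cubic part: -2*u**3 + 2*u**2*v - u*v**2 - v**3.
The quadratic part v**2 - u**2 = (v − u)(v + u) splits into two distinct linear factors, so there are two distinct tangent lines y − 2 = ±(x − 0) — this is a node (ordinary double point).
Classification: node.


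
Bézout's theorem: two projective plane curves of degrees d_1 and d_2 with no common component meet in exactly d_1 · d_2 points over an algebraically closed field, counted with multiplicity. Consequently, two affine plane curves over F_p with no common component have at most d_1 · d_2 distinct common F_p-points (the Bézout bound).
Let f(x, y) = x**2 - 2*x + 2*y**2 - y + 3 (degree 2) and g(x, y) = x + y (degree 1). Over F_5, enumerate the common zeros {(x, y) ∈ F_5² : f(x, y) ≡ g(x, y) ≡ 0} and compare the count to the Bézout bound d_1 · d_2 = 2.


Common zeros: {(1, 4)}; count = 1; Bézout bound = 2.

deg(f) = 2, deg(g) = 1, so Bézout bound = 2.
Scan x ∈ F_5. For each x, list the y ∈ F_5 with f(x, y) ≡ 0 and those with g(x, y) ≡ 0 (mod 5); the common zeros in that column are the intersection.
  x = 0: f ≡ 0 at y ∈ ∅; g ≡ 0 at y ∈ {0}; common: ∅.
  x = 1: f ≡ 0 at y ∈ {4}; g ≡ 0 at y ∈ {4}; common: {4}.
  x = 2: f ≡ 0 at y ∈ ∅; g ≡ 0 at y ∈ {3}; common: ∅.
  x = 3: f ≡ 0 at y ∈ ∅; g ≡ 0 at y ∈ {2}; common: ∅.
  x = 4: f ≡ 0 at y ∈ ∅; g ≡ 0 at y ∈ {1}; common: ∅.
Collecting: common zeros = {(1, 4)}, so the count is 1.
Comparison with the Bézout bound: 1 ≤ 2 = deg(f)·deg(g), as expected for curves with no common component (the affine F_5-count falls short of the bound because intersections may lie at infinity, over extension fields, or carry multiplicity).


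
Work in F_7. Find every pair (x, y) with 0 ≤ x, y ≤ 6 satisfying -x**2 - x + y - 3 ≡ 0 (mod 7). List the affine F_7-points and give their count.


Affine F_7-points: {(0, 3), (1, 5), (2, 2), (3, 1), (4, 2), (5, 5), (6, 3)}; count = 7.

For each of the 49 pairs (x, y) ∈ F_7², evaluate f(x, y) mod 7. Record the zeros.
  x = 0: [0↦4, 1↦5, 2↦6, 3↦0, 4↦1, 5↦2, 6↦3]  zeros at y ∈ {3}
  x = 1: [0↦2, 1↦3, 2↦4, 3↦5, 4↦6, 5↦0, 6↦1]  zeros at y ∈ {5}
  x = 2: [0↦5, 1↦6, 2↦0, 3↦1, 4↦2, 5↦3, 6↦4]  zeros at y ∈ {2}
  x = 3: [0↦6, 1↦0, 2↦1, 3↦2, 4↦3, 5↦4, 6↦5]  zeros at y ∈ {1}
  x = 4: [0↦5, 1↦6, 2↦0, 3↦1, 4↦2, 5↦3, 6↦4]  zeros at y ∈ {2}
  x = 5: [0↦2, 1↦3, 2↦4, 3↦5, 4↦6, 5↦0, 6↦1]  zeros at y ∈ {5}
  x = 6: [0↦4, 1↦5, 2↦6, 3↦0, 4↦1, 5↦2, 6↦3]  zeros at y ∈ {3}
Collecting zeros: affine points = {(0, 3), (1, 5), (2, 2), (3, 1), (4, 2), (5, 5), (6, 3)}.
Total count |C(F_7)_aff| = 7.


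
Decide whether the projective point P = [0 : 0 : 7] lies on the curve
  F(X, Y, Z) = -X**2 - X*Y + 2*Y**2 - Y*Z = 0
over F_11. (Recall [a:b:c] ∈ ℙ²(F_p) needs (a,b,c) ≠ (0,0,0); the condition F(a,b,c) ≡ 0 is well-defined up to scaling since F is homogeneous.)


F(0,0,7) ≡ 0 (mod 11); P is on the curve.

Evaluate F(0, 0, 7) term-by-term (mod 11).
  -X**2 ↦ -1·0·1·1 = 0
  -X*Y ↦ -1·0·0·1 = 0
  2*Y**2 ↦ 2·1·0·1 = 0
  -Y*Z ↦ -1·1·0·7 = 0
Sum: F(0, 0, 7) = (0) + (0) + (0) + (0) = 0.
Reducing mod 11: 0 ≡ 0 (mod 11).
Since F(a, b, c) ≡ 0 (mod 11), P lies on the curve.


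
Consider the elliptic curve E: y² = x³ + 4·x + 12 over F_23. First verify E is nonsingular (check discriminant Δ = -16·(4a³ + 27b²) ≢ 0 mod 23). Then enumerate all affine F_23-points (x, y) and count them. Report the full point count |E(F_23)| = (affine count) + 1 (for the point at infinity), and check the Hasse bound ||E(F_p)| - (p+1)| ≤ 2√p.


Affine points = {(0, 9), (0, 14), (4, 0), (8, 2), (8, 21), (9, 8), (9, 15), (14, 11), (14, 12), (16, 3), (16, 20), (17, 5), (17, 18), (19, 1), (19, 22)}; affine count = 15; |E(F_23)| = 16.

Discriminant check: Δ ∝ 4a³ + 27b² = 4·4³ + 27·12² = 4·64 + 27·144 ≡ 4 (mod 23). Nonzero ⇒ E is nonsingular.
For each x ∈ F_23, compute rhs = x³ + 4·x + 12 mod 23, then count y ∈ F_23 with y² ≡ rhs.
  x = 0: rhs = 12, matching y values: 9, 14 (2 points).
  x = 1: rhs = 17, matching y values: none (0 points).
  x = 2: rhs = 5, matching y values: none (0 points).
  x = 3: rhs = 5, matching y values: none (0 points).
  x = 4: rhs = 0, matching y values: 0 (1 points).
  x = 5: rhs = 19, matching y values: none (0 points).
  x = 6: rhs = 22, matching y values: none (0 points).
  x = 7: rhs = 15, matching y values: none (0 points).
  x = 8: rhs = 4, matching y values: 2, 21 (2 points).
  x = 9: rhs = 18, matching y values: 8, 15 (2 points).
  x = 10: rhs = 17, matching y values: none (0 points).
  x = 11: rhs = 7, matching y values: none (0 points).
  x = 12: rhs = 17, matching y values: none (0 points).
  x = 13: rhs = 7, matching y values: none (0 points).
  x = 14: rhs = 6, matching y values: 11, 12 (2 points).
  x = 15: rhs = 20, matching y values: none (0 points).
  x = 16: rhs = 9, matching y values: 3, 20 (2 points).
  x = 17: rhs = 2, matching y values: 5, 18 (2 points).
  x = 18: rhs = 5, matching y values: none (0 points).
  x = 19: rhs = 1, matching y values: 1, 22 (2 points).
  x = 20: rhs = 19, matching y values: none (0 points).
  x = 21: rhs = 19, matching y values: none (0 points).
  x = 22: rhs = 7, matching y values: none (0 points).
Total affine count: 15.
Full point count |E(F_23)| = 15 + 1 = 16.
Hasse bound: |16 − (23+1)| = |-8| = 8 ≤ 2√23 ≈ 9.5917 ✓.


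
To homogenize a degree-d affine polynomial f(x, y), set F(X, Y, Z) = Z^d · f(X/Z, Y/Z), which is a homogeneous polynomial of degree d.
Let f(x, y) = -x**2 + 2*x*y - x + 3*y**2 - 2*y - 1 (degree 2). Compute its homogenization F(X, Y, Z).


F(X, Y, Z) = -X**2 + 2*X*Y - X*Z + 3*Y**2 - 2*Y*Z - Z**2

deg(f) = 2.
Substitute x = X/Z, y = Y/Z into f, then multiply by Z^2.
  monomial -1·x^2·y^0 ↦ -1·X^2·Y^0·Z^0.
  monomial 2·x^1·y^1 ↦ 2·X^1·Y^1·Z^0.
  monomial -1·x^1·y^0 ↦ -1·X^1·Y^0·Z^1.
  monomial 3·x^0·y^2 ↦ 3·X^0·Y^2·Z^0.
  monomial -2·x^0·y^1 ↦ -2·X^0·Y^1·Z^1.
  monomial -1·x^0·y^0 ↦ -1·X^0·Y^0·Z^2.
Collecting: F(X, Y, Z) = -X**2 + 2*X*Y - X*Z + 3*Y**2 - 2*Y*Z - Z**2.


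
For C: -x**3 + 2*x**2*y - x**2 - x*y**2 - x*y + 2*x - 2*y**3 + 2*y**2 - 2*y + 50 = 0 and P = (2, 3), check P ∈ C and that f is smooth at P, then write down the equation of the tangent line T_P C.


Tangent line at P: -2*x - 50*y + 154 = 0.

Step 1: f(2, 3) = 0, so P lies on C.
Step 2: partial derivatives
  f_x(x, y) = -3*x**2 + 4*x*y - 2*x - y**2 - y + 2, f_y(x, y) = 2*x**2 - 2*x*y - x - 6*y**2 + 4*y - 2.
  f_x(P) = -2, f_y(P) = -50 (gradient nonzero, so P is smooth).
Step 3: tangent line at P: -2·(x − 2) + -50·(y − 3) = 0.
Expanding: -2*x - 50*y + 154 = 0.


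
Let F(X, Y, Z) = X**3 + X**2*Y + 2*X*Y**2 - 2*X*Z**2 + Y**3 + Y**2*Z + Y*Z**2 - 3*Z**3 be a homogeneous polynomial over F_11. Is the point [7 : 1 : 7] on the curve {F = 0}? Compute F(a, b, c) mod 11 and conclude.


F(7,1,7) ≡ 2 (mod 11); P is NOT on the curve.

Evaluate F(7, 1, 7) term-by-term (mod 11).
  X**3 ↦ 1·343·1·1 = 343
  X**2*Y ↦ 1·49·1·1 = 49
  2*X*Y**2 ↦ 2·7·1·1 = 14
  -2*X*Z**2 ↦ -2·7·1·49 = -686
  Y**3 ↦ 1·1·1·1 = 1
  Y**2*Z ↦ 1·1·1·7 = 7
  Y*Z**2 ↦ 1·1·1·49 = 49
  -3*Z**3 ↦ -3·1·1·343 = -1029
Sum: F(7, 1, 7) = (343) + (49) + (14) + (-686) + (1) + (7) + (49) + (-1029) = -1252.
Reducing mod 11: -1252 ≡ 2 (mod 11).
Since F(a, b, c) ≡ 2 ≠ 0 (mod 11), P does NOT lie on the curve.


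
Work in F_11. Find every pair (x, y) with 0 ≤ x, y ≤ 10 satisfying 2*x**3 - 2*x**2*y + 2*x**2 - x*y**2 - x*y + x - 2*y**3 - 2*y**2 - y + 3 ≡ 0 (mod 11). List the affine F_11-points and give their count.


Affine F_11-points: {(1, 10), (3, 5), (4, 5), (5, 0), (7, 3), (8, 5), (8, 6), (10, 2)}; count = 8.

For each of the 121 pairs (x, y) ∈ F_11², evaluate f(x, y) mod 11. Record the zeros.
  x = 0: [0↦3, 1↦9, 2↦10, 3↦5, 4↦4, 5↦6, 6↦10, 7↦4, 8↦9, 9↦2, 10↦4]  zeros at y ∈ ∅
  x = 1: [0↦8, 1↦10, 2↦5, 3↦3, 4↦3, 5↦4, 6↦5, 7↦5, 8↦3, 9↦9, 10↦0]  zeros at y ∈ {10}
  x = 2: [0↦7, 1↦1, 2↦8, 3↦5, 4↦2, 5↦9, 6↦3, 7↦5, 8↦3, 9↦7, 10↦5]  zeros at y ∈ ∅
  x = 3: [0↦1, 1↦5, 2↦9, 3↦1, 4↦2, 5↦0, 6↦5, 7↦5, 8↦10, 9↦8, 10↦9]  zeros at y ∈ {5}
  x = 4: [0↦2, 1↦1, 2↦9, 3↦3, 4↦4, 5↦0, 6↦1, 7↦6, 8↦3, 9↦2, 10↦2]  zeros at y ∈ {5}
  x = 5: [0↦0, 1↦1, 2↦9, 3↦1, 4↦9, 5↦10, 6↦3, 7↦9, 8↦5, 9↦1, 10↦7]  zeros at y ∈ {0}
  x = 6: [0↦7, 1↦6, 2↦10, 3↦7, 4↦7, 5↦9, 6↦1, 7↦4, 8↦6, 9↦6, 10↦3]  zeros at y ∈ ∅
  x = 7: [0↦2, 1↦6, 2↦2, 3↦0, 4↦10, 5↦9, 6↦7, 7↦3, 8↦7, 9↦7, 10↦2]  zeros at y ∈ {3}
  x = 8: [0↦8, 1↦2, 2↦8, 3↦3, 4↦8, 5↦0, 6↦0, 7↦7, 8↦9, 9↦5, 10↦5]  zeros at y ∈ {5, 6}
  x = 9: [0↦4, 1↦6, 2↦7, 3↦6, 4↦2, 5↦5, 6↦3, 7↦6, 8↦2, 9↦1, 10↦2]  zeros at y ∈ ∅
  x = 10: [0↦2, 1↦8, 2↦0, 3↦10, 4↦4, 5↦3, 6↦6, 7↦1, 8↦9, 9↦7, 10↦5]  zeros at y ∈ {2}
Collecting zeros: affine points = {(1, 10), (3, 5), (4, 5), (5, 0), (7, 3), (8, 5), (8, 6), (10, 2)}.
Total count |C(F_11)_aff| = 8.


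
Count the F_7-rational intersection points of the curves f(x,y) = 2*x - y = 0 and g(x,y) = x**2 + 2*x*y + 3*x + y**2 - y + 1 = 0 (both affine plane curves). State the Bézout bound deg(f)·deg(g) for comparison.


Common zeros: {(5, 3)}; count = 1; Bézout bound = 2.

deg(f) = 1, deg(g) = 2, so Bézout bound = 2.
Scan x ∈ F_7. For each x, list the y ∈ F_7 with f(x, y) ≡ 0 and those with g(x, y) ≡ 0 (mod 7); the common zeros in that column are the intersection.
  x = 0: f ≡ 0 at y ∈ {0}; g ≡ 0 at y ∈ {3, 5}; common: ∅.
  x = 1: f ≡ 0 at y ∈ {2}; g ≡ 0 at y ∈ {1, 5}; common: ∅.
  x = 2: f ≡ 0 at y ∈ {4}; g ≡ 0 at y ∈ {2}; common: ∅.
  x = 3: f ≡ 0 at y ∈ {6}; g ≡ 0 at y ∈ ∅; common: ∅.
  x = 4: f ≡ 0 at y ∈ {1}; g ≡ 0 at y ∈ ∅; common: ∅.
  x = 5: f ≡ 0 at y ∈ {3}; g ≡ 0 at y ∈ {2, 3}; common: {3}.
  x = 6: f ≡ 0 at y ∈ {5}; g ≡ 0 at y ∈ ∅; common: ∅.
Collecting: common zeros = {(5, 3)}, so the count is 1.
Comparison with the Bézout bound: 1 ≤ 2 = deg(f)·deg(g), as expected for curves with no common component (the affine F_7-count falls short of the bound because intersections may lie at infinity, over extension fields, or carry multiplicity).


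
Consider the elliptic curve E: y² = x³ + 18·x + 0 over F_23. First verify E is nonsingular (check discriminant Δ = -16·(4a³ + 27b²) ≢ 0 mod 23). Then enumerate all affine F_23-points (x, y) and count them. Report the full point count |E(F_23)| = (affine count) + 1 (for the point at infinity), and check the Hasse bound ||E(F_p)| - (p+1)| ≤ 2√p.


Affine points = {(0, 0), (3, 9), (3, 14), (5, 10), (5, 13), (6, 5), (6, 18), (7, 3), (7, 20), (8, 9), (8, 14), (12, 9), (12, 14), (13, 4), (13, 19), (14, 11), (14, 12), (19, 5), (19, 18), (21, 5), (21, 18), (22, 2), (22, 21)}; affine count = 23; |E(F_23)| = 24.

Discriminant check: Δ ∝ 4a³ + 27b² = 4·18³ + 27·0² = 4·5832 + 27·0 ≡ 6 (mod 23). Nonzero ⇒ E is nonsingular.
For each x ∈ F_23, compute rhs = x³ + 18·x + 0 mod 23, then count y ∈ F_23 with y² ≡ rhs.
  x = 0: rhs = 0, matching y values: 0 (1 points).
  x = 1: rhs = 19, matching y values: none (0 points).
  x = 2: rhs = 21, matching y values: none (0 points).
  x = 3: rhs = 12, matching y values: 9, 14 (2 points).
  x = 4: rhs = 21, matching y values: none (0 points).
  x = 5: rhs = 8, matching y values: 10, 13 (2 points).
  x = 6: rhs = 2, matching y values: 5, 18 (2 points).
  x = 7: rhs = 9, matching y values: 3, 20 (2 points).
  x = 8: rhs = 12, matching y values: 9, 14 (2 points).
  x = 9: rhs = 17, matching y values: none (0 points).
  x = 10: rhs = 7, matching y values: none (0 points).
  x = 11: rhs = 11, matching y values: none (0 points).
  x = 12: rhs = 12, matching y values: 9, 14 (2 points).
  x = 13: rhs = 16, matching y values: 4, 19 (2 points).
  x = 14: rhs = 6, matching y values: 11, 12 (2 points).
  x = 15: rhs = 11, matching y values: none (0 points).
  x = 16: rhs = 14, matching y values: none (0 points).
  x = 17: rhs = 21, matching y values: none (0 points).
  x = 18: rhs = 15, matching y values: none (0 points).
  x = 19: rhs = 2, matching y values: 5, 18 (2 points).
  x = 20: rhs = 11, matching y values: none (0 points).
  x = 21: rhs = 2, matching y values: 5, 18 (2 points).
  x = 22: rhs = 4, matching y values: 2, 21 (2 points).
Total affine count: 23.
Full point count |E(F_23)| = 23 + 1 = 24.
Hasse bound: |24 − (23+1)| = |0| = 0 ≤ 2√23 ≈ 9.5917 ✓.


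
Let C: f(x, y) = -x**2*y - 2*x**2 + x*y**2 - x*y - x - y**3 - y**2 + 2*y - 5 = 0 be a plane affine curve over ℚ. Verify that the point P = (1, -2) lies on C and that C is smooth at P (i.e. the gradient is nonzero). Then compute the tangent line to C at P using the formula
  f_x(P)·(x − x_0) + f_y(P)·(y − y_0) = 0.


Tangent line at P: 5*x - 12*y - 29 = 0.

Step 1: f(1, -2) = 0, so P lies on C.
Step 2: partial derivatives
  f_x(x, y) = -2*x*y - 4*x + y**2 - y - 1, f_y(x, y) = -x**2 + 2*x*y - x - 3*y**2 - 2*y + 2.
  f_x(P) = 5, f_y(P) = -12 (gradient nonzero, so P is smooth).
Step 3: tangent line at P: 5·(x − 1) + -12·(y − -2) = 0.
Expanding: 5*x - 12*y - 29 = 0.


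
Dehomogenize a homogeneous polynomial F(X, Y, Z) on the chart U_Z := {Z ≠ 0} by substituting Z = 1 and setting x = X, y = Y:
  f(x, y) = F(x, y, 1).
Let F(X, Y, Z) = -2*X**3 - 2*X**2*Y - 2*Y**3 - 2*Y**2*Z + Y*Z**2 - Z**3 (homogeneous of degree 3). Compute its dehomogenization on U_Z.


f(x, y) = -2*x**3 - 2*x**2*y - 2*y**3 - 2*y**2 + y - 1

On U_Z we set Z = 1. Each monomial c·X^i·Y^j·Z^k in F becomes c·x^i·y^j·1^k = c·x^i·y^j.
Substituting Z = 1: F(X, Y, 1) = -2*x**3 - 2*x**2*y - 2*y**3 - 2*y**2 + y - 1.
Note: deg(f) ≤ deg(F) = 3; strict inequality happens when F is divisible by Z (lost terms).


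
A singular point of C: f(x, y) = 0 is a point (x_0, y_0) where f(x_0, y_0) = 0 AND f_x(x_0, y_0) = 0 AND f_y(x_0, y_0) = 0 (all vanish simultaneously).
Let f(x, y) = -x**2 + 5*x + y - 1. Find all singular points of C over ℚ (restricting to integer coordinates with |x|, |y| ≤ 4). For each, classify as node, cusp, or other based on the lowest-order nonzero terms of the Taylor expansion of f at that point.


No singular points in the scanned grid; C is smooth there.

Compute partial derivatives:
  f_x = 5 - 2*x.
  f_y = 1.
f_y = 1 is a nonzero constant, so f_y never vanishes: no point (x, y) can satisfy f = f_x = f_y = 0. In particular no (x, y) ∈ {−4, ..., 4}² is singular; the curve is smooth.
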